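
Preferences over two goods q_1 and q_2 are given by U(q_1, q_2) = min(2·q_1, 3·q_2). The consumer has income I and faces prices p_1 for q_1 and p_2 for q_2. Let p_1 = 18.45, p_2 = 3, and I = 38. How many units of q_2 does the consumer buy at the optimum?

q_2* = 1.2388

Demand: q_1*(p_1,p_2,I) = 3·I/(3·p_1 + 2·p_2), q_2* = 2·I/(3·p_1 + 2·p_2).
Here 3·18.45 + 2·3 = 61.35, giving q_2* = 1.2388.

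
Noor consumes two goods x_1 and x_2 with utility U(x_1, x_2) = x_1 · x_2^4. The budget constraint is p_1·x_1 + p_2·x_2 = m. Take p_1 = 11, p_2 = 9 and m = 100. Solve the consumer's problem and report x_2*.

x_2* = 8.8889

MU_x_1/MU_x_2 = (x_2)/(4·x_1); tangency sets this equal to p_1/p_2.
So p_2·x_2 = 4·p_1·x_1; combined with the budget, a share 0.2 of income goes to x_1.
Demand: x_1*(p_1,p_2,m) = 0.2·m/p_1 and x_2* = 0.8·m/p_2.
At p_1=11, p_2=9, m=100: x_2* = 0.8·100/9 = 8.8889.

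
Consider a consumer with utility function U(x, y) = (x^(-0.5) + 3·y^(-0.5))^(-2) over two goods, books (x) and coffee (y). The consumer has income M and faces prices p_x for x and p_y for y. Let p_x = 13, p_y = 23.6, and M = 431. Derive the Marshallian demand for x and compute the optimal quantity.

x* = 9.3721

From the CES first-order condition, (1/3)·(y/x)^(1.5) = p_x/p_y.
Hence y/x = (3·p_x/p_y)^(1/(1.5)), i.e. raised to the 2/3 power.
With the ratio pinned down, the budget gives x* = M/(p_x + p_y·(y/x)) and y* = (y/x)·x*.
Numerically y/x = 1.397768, so x* = 431/(13 + 23.6·1.397768) = 9.3721.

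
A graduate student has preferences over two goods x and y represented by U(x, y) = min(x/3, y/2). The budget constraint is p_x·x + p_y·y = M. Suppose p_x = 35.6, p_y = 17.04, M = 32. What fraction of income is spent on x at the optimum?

Leontief preferences: the optimum is at the kink where x/3 = y/2, i.e. y = (2/3)·x.
Budget: p_x·x + p_y·(2/3)·x = M, so (3·p_x + 2·p_y)·x = 3·M.
Demand: x*(p_x,p_y,M) = 3·M/(3·p_x + 2·p_y), y* = 2·M/(3·p_x + 2·p_y).
Here 3·35.6 + 2·17.04 = 140.88, giving x* = 0.6814 and y* = 0.4543.
Expenditure on x: 35.6·0.6814 = 24.2589; share = 0.7581.

share on x = 0.7581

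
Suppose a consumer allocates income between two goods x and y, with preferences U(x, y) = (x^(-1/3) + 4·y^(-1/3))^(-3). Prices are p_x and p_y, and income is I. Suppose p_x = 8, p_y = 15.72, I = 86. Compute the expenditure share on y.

MRS = MU_x/MU_y = (1/4)·(y/x)^(4/3). Set equal to p_x/p_y.
Hence y/x = (4·p_x/p_y)^(1/(4/3)), i.e. raised to the 0.75 power.
With the ratio pinned down, the budget gives x* = I/(p_x + p_y·(y/x)) and y* = (y/x)·x*.
Numerically y/x = 1.70421, so x* = 86/(8 + 15.72·1.70421) = 2.472 and y* = 1.70421·2.472 = 4.2127.
Expenditure on y: 15.72·4.2127 = 66.2243; share = 0.7701.

share on y = 0.7701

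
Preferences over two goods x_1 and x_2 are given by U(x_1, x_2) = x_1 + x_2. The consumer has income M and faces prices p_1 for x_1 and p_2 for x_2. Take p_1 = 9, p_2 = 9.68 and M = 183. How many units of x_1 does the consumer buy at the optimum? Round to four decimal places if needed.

x_1* = 20.3333

Perfect substitutes: compare marginal utility per dollar. 1/p_1 vs 1/p_2 → 0.1111 vs 0.1033.
x_1 gives more utility per dollar, so spend all income on x_1: x_1* = M/p_1, x_2* = 0.
Numerically: x_1* = 20.3333, x_2* = 0.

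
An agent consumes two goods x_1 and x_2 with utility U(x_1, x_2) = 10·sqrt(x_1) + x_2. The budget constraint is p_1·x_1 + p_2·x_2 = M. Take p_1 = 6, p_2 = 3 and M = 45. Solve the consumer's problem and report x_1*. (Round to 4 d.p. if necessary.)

x_1* = 6.25

Set MRS = p_1/p_2: 5·x_1^(−1/2) = p_1/p_2.
Solve: √x_1 = 5·p_2/p_1, so x_1*(p_1,p_2) = (5·p_2/p_1)², and x_2* = (M − p_1·x_1*)/p_2.
Plugging in: x_1* = (5·3/6)² = 6.25.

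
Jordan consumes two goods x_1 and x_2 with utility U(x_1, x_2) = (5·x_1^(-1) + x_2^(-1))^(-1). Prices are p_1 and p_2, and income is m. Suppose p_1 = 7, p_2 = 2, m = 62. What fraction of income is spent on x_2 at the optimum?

share on x_2 = 0.1929

MRS = MU_x_1/MU_x_2 = 5·(x_2/x_1)^(2). Set equal to p_1/p_2.
Hence x_2/x_1 = ((1/5)·p_1/p_2)^(1/(2)), i.e. raised to the 0.5 power.
Substitute x_2 = (x_2/x_1)·x_1 into the budget: x_1* = m/(p_1 + p_2·(x_2/x_1)).
Numerically x_2/x_1 = 0.83666, so x_1* = 62/(7 + 2·0.83666) = 7.1484 and x_2* = 0.83666·7.1484 = 5.9807.
Expenditure on x_2: 2·5.9807 = 11.9615; share = 0.1929.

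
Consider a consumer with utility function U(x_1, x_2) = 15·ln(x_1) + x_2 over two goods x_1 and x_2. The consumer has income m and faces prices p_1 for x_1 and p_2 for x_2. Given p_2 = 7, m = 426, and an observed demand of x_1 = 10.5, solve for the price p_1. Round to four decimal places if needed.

Set MRS = p_1/p_2: (15/x_1)/1 = p_1/p_2.
So x_1*(p_1,p_2) = 15·p_2/p_1, independent of income; and x_2* = (m − 15·p_2)/p_2.
Set x_1* = 10.5 in the demand function and solve for p_1: p_1 = 10.

p_1 = 10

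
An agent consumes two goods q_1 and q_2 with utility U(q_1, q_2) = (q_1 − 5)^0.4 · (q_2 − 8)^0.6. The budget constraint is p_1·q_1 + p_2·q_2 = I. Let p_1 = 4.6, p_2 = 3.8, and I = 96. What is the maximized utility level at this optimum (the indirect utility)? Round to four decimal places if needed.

V = 5.2985

This is Cobb-Douglas in (q_1−5, q_2−8): tangency gives 0.4·p_2·(q_2−8) = 0.6·p_1·(q_1−5).
Substituting into the budget: q_1* = 5 + 0.4·(I − 5·p_1 − 8·p_2)/p_1, and q_2* = 8 + 0.6·(…)/p_2.
Discretionary income = 96 − 5·4.6 − 8·3.8 = 42.6; q_1* = 5 + 0.4·42.6/4.6 = 8.7043; q_2* = 8 + 0.6·42.6/3.8 = 14.7263.
Utility at the optimum: U(8.7043, 14.7263) = 5.2985.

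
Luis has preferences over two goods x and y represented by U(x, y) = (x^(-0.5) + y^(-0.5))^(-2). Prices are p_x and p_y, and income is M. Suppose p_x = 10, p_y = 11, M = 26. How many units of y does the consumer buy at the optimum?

From the CES first-order condition, (y/x)^(1.5) = p_x/p_y.
Hence y/x = (p_x/p_y)^(1/(1.5)), i.e. raised to the 2/3 power.
With the ratio pinned down, the budget gives x* = M/(p_x + p_y·(y/x)) and y* = (y/x)·x*.
Numerically y/x = 0.938436, so x* = 26/(10 + 11·0.938436) = 1.2794 and y* = 0.938436·1.2794 = 1.2006.

y* = 1.2006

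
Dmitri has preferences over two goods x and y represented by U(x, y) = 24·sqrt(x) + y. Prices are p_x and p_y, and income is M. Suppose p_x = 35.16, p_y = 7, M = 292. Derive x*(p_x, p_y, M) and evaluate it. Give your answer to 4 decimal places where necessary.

MU_x = 12/√x, MU_y = 1. Tangency: 12/√x = p_x/p_y.
Thus x* = (12·p_y/p_x)² — independent of M — with the rest of income spent on y.
Plugging in: x* = (12·7/35.16)² = 5.7077.

x* = 5.7077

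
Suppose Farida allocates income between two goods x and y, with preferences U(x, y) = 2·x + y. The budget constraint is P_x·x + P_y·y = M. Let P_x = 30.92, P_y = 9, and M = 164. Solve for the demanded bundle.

x* = 0, y* = 18.2222

Perfect substitutes: compare marginal utility per dollar. 2/P_x vs 1/P_y → 0.0647 vs 0.1111.
y gives more utility per dollar, so spend all income on y: y* = M/P_y, x* = 0.
Numerically: x* = 0, y* = 18.2222.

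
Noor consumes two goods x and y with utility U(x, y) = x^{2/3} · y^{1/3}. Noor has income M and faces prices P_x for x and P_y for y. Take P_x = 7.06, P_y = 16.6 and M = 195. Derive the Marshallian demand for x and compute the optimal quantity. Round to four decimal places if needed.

x* = 18.4136

MU_x/MU_y = (2/3·y)/(1/3·x); tangency sets this equal to P_x/P_y.
So 2/3·P_y·y = 1/3·P_x·x; combined with the budget, a share 2/3 of income goes to x.
Demand: x*(P_x,P_y,M) = 2/3·M/P_x and y* = 1/3·M/P_y.
At P_x=7.06, P_y=16.6, M=195: x* = 2/3·195/7.06 = 18.4136.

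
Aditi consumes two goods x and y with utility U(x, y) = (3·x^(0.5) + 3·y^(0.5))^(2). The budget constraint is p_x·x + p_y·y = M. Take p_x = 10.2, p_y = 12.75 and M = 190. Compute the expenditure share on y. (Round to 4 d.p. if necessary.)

share on y = 0.4444

MU_x ∝ 3·x^(-0.5), MU_y ∝ 3·y^(-0.5), so MRS = (y/x)^(0.5) = p_x/p_y.
Solve for the ratio: y/x = [p_x/p_y]^(2).
With the ratio pinned down, the budget gives x* = M/(p_x + p_y·(y/x)) and y* = (y/x)·x*.
Numerically y/x = 0.64, so x* = 190/(10.2 + 12.75·0.64) = 10.3486 and y* = 0.64·10.3486 = 6.6231.
Expenditure on y: 12.75·6.6231 = 84.4444; share = 0.4444.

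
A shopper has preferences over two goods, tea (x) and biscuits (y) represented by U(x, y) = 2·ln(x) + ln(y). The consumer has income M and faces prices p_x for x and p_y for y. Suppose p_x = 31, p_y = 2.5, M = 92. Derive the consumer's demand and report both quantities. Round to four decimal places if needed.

MU_x/MU_y = (2·y)/(x); tangency sets this equal to p_x/p_y.
Rearranging, p_y·y = (1/2)·p_x·x. Substituting into the budget gives p_x·x·(1 + (1/2)) = M.
Demand: x*(p_x,p_y,M) = 2/3·M/p_x and y* = 1/3·M/p_y.
At p_x=31, p_y=2.5, M=92: x* = 2/3·92/31 = 1.9785, y* = 12.2667.

x* = 1.9785, y* = 12.2667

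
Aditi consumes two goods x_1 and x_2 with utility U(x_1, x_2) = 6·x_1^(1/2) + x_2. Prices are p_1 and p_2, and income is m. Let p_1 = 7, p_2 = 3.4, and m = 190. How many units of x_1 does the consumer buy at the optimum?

x_1* = 2.1233

Utility is quasi-linear in x_2; the FOC for x_1 is 3/√x_1 = p_1/p_2.
Thus x_1* = (3·p_2/p_1)² — independent of m — with the rest of income spent on x_2.
Plugging in: x_1* = (3·3.4/7)² = 2.1233.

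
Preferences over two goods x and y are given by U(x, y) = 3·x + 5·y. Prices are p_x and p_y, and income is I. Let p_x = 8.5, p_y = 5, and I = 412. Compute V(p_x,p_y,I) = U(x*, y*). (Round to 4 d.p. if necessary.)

Linear utility — the consumer picks whichever good has higher MU/price: 3/8.5 = 0.3529 vs 5/5 = 1.
y gives more utility per dollar, so spend all income on y: y* = I/p_y, x* = 0.
Numerically: x* = 0, y* = 82.4.
Utility at the optimum: U(0, 82.4) = 412.

V = 412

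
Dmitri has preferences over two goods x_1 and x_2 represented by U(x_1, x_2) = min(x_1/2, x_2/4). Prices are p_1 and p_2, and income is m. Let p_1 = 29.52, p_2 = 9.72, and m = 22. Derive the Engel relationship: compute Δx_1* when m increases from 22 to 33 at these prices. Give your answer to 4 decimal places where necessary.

Δx_1* = 0.2247

With perfect complements, no substitution: consume in ratio x_1:x_2 = 2:4.
Budget: p_1·x_1 + p_2·2·x_1 = m, so (2·p_1 + 4·p_2)·x_1 = 2·m.
Demand: x_1*(p_1,p_2,m) = 2·m/(2·p_1 + 4·p_2), x_2* = 4·m/(2·p_1 + 4·p_2).
Here 2·29.52 + 4·9.72 = 97.92, giving x_1* = 0.4493.
At m' = 33: x_1* = 0.674. Change: 0.674 − 0.4493 = 0.2247.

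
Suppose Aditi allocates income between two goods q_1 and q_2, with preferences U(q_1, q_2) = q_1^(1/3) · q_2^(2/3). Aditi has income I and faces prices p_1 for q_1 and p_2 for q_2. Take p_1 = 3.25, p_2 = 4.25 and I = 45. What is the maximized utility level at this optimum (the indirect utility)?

Tangency: MRS = (1/2)·q_2/q_1 = p_1/p_2.
Rearranging, p_2·q_2 = 2·p_1·q_1. Substituting into the budget gives p_1·q_1·(1 + 2) = I.
Demand: q_1*(p_1,p_2,I) = 1/3·I/p_1 and q_2* = 2/3·I/p_2.
At p_1=3.25, p_2=4.25, I=45: q_1* = 1/3·45/3.25 = 4.6154, q_2* = 7.0588.
Utility at the optimum: U(4.6154, 7.0588) = 6.1267.

V = 6.1267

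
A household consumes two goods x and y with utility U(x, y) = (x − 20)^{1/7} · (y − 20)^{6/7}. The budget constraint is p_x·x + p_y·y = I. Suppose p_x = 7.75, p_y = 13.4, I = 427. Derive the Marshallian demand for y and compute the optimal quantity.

y* = 20.2559

MRS = (1/6)·(y−20)/(x−20). Tangency with p_x/p_y gives y−20 = 6·(p_x/p_y)·(x−20).
After buying the subsistence bundle (20, 20), a share 1/7 of the remaining income goes to x: x* = 20 + 1/7·(I − 20p_x − 20p_y)/p_x.
Discretionary income = 427 − 20·7.75 − 20·13.4 = 4; y* = 20 + 6/7·4/13.4 = 20.2559.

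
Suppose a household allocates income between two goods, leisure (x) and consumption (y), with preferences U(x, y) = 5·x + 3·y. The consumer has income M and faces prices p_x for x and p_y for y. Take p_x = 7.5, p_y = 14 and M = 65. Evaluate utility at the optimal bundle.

V = 43.3333

Perfect substitutes: compare marginal utility per dollar. 5/p_x vs 3/p_y → 0.6667 vs 0.2143.
x gives more utility per dollar, so spend all income on x: x* = M/p_x, y* = 0.
Numerically: x* = 8.6667, y* = 0.
Utility at the optimum: U(8.6667, 0) = 43.3333.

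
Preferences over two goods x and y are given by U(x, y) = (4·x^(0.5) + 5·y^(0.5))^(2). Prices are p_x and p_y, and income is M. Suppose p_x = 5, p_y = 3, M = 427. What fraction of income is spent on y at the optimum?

share on y = 0.7225

MU_x ∝ 4·x^(-0.5), MU_y ∝ 5·y^(-0.5), so MRS = (4/5)·(y/x)^(0.5) = p_x/p_y.
Solve for the ratio: y/x = [(5/4)·p_x/p_y]^(2).
With the ratio pinned down, the budget gives x* = M/(p_x + p_y·(y/x)) and y* = (y/x)·x*.
Numerically y/x = 4.340278, so x* = 427/(5 + 3·4.340278) = 23.6948 and y* = 4.340278·23.6948 = 102.842.
Expenditure on y: 3·102.842 = 308.526; share = 0.7225.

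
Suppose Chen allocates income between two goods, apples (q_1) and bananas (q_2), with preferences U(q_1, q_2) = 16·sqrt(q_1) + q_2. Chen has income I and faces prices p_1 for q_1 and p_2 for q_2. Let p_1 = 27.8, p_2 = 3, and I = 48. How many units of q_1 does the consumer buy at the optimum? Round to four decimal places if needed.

q_1* = 0.7453

Set MRS = p_1/p_2: 8·q_1^(−1/2) = p_1/p_2.
Solve: √q_1 = 8·p_2/p_1, so q_1*(p_1,p_2) = (8·p_2/p_1)², and q_2* = (I − p_1·q_1*)/p_2.
Plugging in: q_1* = (8·3/27.8)² = 0.7453.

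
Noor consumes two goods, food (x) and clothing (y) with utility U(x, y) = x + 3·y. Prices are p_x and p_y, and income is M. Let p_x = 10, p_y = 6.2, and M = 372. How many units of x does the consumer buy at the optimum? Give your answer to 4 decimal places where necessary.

y gives more utility per dollar, so spend all income on y: y* = M/p_y, x* = 0.
Numerically: x* = 0, y* = 60.

x* = 0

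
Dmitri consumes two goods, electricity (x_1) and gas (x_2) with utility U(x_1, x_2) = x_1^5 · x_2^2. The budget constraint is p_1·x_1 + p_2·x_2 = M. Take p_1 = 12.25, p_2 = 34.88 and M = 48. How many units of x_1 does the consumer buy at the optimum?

x_1* = 2.7988

MU_x_1/MU_x_2 = (5·x_2)/(2·x_1); tangency sets this equal to p_1/p_2.
Rearranging, p_2·x_2 = (2/5)·p_1·x_1. Substituting into the budget gives p_1·x_1·(1 + (2/5)) = M.
Demand: x_1*(p_1,p_2,M) = 5/7·M/p_1 and x_2* = 2/7·M/p_2.
At p_1=12.25, p_2=34.88, M=48: x_1* = 5/7·48/12.25 = 2.7988.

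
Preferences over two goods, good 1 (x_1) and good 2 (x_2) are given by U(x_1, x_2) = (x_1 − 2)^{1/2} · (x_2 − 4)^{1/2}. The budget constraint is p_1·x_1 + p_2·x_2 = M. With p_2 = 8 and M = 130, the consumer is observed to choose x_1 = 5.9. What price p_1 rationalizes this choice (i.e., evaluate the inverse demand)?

p_1 = 10

MRS = (x_2−4)/(x_1−2). Tangency with p_1/p_2 gives x_2−4 = (p_1/p_2)·(x_1−2).
After buying the subsistence bundle (2, 4), a share 0.5 of the remaining income goes to x_1: x_1* = 2 + 0.5·(M − 2p_1 − 4p_2)/p_1.
Set x_1* = 5.9 in the demand function and solve for p_1: p_1 = 10.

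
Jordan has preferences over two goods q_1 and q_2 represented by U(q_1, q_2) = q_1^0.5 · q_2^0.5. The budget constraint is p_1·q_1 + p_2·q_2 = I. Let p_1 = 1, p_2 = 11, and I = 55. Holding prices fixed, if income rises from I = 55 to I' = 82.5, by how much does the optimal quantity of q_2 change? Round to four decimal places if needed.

Δq_2* = 1.25

The MRS is q_2/q_1. Set MRS = p_1/p_2.
Rearranging, p_2·q_2 = p_1·q_1. Substituting into the budget gives p_1·q_1·(1 + 1) = I.
Demand: q_1*(p_1,p_2,I) = 0.5·I/p_1 and q_2* = 0.5·I/p_2.
At p_1=1, p_2=11, I=55: q_2* = 0.5·55/11 = 2.5.
At I' = 82.5: q_2* = 3.75. Change: 3.75 − 2.5 = 1.25.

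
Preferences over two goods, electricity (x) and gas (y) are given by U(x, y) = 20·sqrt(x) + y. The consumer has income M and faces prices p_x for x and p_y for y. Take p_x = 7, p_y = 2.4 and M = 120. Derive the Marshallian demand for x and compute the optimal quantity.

Plugging in: x* = (10·2.4/7)² = 11.7551.

x* = 11.7551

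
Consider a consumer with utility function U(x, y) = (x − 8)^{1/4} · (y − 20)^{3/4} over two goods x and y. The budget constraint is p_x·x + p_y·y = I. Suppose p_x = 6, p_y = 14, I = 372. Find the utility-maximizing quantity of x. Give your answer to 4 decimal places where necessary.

x* = 9.8333

Substituting into the budget: x* = 8 + 0.25·(I − 8·p_x − 20·p_y)/p_x, and y* = 20 + 0.75·(…)/p_y.
Discretionary income = 372 − 8·6 − 20·14 = 44; x* = 8 + 0.25·44/6 = 9.8333.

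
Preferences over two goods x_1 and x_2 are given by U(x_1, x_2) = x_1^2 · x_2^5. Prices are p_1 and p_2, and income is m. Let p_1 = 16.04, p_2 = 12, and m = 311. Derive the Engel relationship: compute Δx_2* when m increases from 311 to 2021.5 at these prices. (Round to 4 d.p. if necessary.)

Δx_2* = 101.8155

MU_x_1/MU_x_2 = (2·x_2)/(5·x_1); tangency sets this equal to p_1/p_2.
Rearranging, p_2·x_2 = (5/2)·p_1·x_1. Substituting into the budget gives p_1·x_1·(1 + (5/2)) = m.
Demand: x_1*(p_1,p_2,m) = 2/7·m/p_1 and x_2* = 5/7·m/p_2.
At p_1=16.04, p_2=12, m=311: x_2* = 5/7·311/12 = 18.5119.
At m' = 2021.5: x_2* = 120.3274. Change: 120.3274 − 18.5119 = 101.8155.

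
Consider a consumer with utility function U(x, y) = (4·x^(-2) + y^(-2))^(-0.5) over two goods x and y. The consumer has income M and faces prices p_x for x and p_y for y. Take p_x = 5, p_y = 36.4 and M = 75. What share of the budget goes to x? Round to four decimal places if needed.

From the CES first-order condition, 4·(y/x)^(3) = p_x/p_y.
Solve for the ratio: y/x = [(1/4)·p_x/p_y]^(1/3).
Substitute y = (y/x)·x into the budget: x* = M/(p_x + p_y·(y/x)).
Numerically y/x = 0.32504, so x* = 75/(5 + 36.4·0.32504) = 4.4559 and y* = 0.32504·4.4559 = 1.4484.
Expenditure on x: 5·4.4559 = 22.2797; share = 0.2971.

share on x = 0.2971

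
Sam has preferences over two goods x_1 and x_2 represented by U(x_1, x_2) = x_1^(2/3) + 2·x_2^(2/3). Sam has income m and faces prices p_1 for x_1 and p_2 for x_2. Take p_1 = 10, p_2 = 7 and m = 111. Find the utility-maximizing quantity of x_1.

x_1* = 0.6406

MU_x_1 ∝ x_1^(-1/3), MU_x_2 ∝ 2·x_2^(-1/3), so MRS = (1/2)·(x_2/x_1)^(1/3) = p_1/p_2.
Solve for the ratio: x_2/x_1 = [2·p_1/p_2]^(3).
Substitute x_2 = (x_2/x_1)·x_1 into the budget: x_1* = m/(p_1 + p_2·(x_2/x_1)).
Numerically x_2/x_1 = 23.323615, so x_1* = 111/(10 + 7·23.323615) = 0.6406.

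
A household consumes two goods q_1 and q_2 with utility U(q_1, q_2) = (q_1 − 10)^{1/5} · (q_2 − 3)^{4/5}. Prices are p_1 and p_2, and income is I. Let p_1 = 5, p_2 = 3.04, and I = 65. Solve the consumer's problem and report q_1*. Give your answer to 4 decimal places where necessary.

Let q_1' = q_1−10, q_2' = q_2−3. MRS = (1/4)·q_2'/q_1' = p_1/p_2.
After buying the subsistence bundle (10, 3), a share 0.2 of the remaining income goes to q_1: q_1* = 10 + 0.2·(I − 10p_1 − 3p_2)/p_1.
Discretionary income = 65 − 10·5 − 3·3.04 = 5.88; q_1* = 10 + 0.2·5.88/5 = 10.2352.

q_1* = 10.2352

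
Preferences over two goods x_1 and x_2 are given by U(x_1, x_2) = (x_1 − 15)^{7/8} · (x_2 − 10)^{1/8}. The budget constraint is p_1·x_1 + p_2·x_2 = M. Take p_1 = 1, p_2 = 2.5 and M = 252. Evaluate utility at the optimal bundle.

V = 129.7072

MRS = 7·(x_2−10)/(x_1−15). Tangency with p_1/p_2 gives x_2−10 = (1/7)·(p_1/p_2)·(x_1−15).
After buying the subsistence bundle (15, 10), a share 0.875 of the remaining income goes to x_1: x_1* = 15 + 0.875·(M − 15p_1 − 10p_2)/p_1.
Discretionary income = 252 − 15·1 − 10·2.5 = 212; x_1* = 15 + 0.875·212/1 = 200.5; x_2* = 10 + 0.125·212/2.5 = 20.6.
Utility at the optimum: U(200.5, 20.6) = 129.7072.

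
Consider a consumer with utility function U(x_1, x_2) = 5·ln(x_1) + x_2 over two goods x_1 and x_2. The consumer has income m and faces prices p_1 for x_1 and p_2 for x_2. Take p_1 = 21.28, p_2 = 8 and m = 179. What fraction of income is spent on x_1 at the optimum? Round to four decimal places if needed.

MU_x_1 = 5/x_1, MU_x_2 = 1. Tangency: 5/x_1 = p_1/p_2.
So x_1*(p_1,p_2) = 5·p_2/p_1, independent of income; and x_2* = (m − 5·p_2)/p_2.
At the given prices: x_1* = 5·8/21.28 = 1.8797, and x_2* = 17.375.
Expenditure on x_1: 21.28·1.8797 = 40; share = 0.2235.

share on x_1 = 0.2235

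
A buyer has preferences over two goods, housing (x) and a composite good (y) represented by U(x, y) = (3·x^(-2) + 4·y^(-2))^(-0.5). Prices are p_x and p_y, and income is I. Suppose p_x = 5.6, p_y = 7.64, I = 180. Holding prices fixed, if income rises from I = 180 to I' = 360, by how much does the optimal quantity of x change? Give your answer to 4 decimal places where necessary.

MU_x ∝ 3·x^(-3), MU_y ∝ 4·y^(-3), so MRS = (3/4)·(y/x)^(3) = p_x/p_y.
Solve for the ratio: y/x = [(4/3)·p_x/p_y]^(1/3).
With the ratio pinned down, the budget gives x* = I/(p_x + p_y·(y/x)) and y* = (y/x)·x*.
Numerically y/x = 0.99238, so x* = 180/(5.6 + 7.64·0.99238) = 13.6552.
At I' = 360: x* = 27.3104. Change: 27.3104 − 13.6552 = 13.6552.

Δx* = 13.6552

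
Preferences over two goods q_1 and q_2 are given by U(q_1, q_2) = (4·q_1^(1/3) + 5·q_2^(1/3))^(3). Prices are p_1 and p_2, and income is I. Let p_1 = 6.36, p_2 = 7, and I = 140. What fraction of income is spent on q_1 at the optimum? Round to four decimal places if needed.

share on q_1 = 0.4288

MU_q_1 ∝ 4·q_1^(-2/3), MU_q_2 ∝ 5·q_2^(-2/3), so MRS = (4/5)·(q_2/q_1)^(2/3) = p_1/p_2.
Hence q_2/q_1 = ((5/4)·p_1/p_2)^(1/(2/3)), i.e. raised to the 1.5 power.
Substitute q_2 = (q_2/q_1)·q_1 into the budget: q_1* = I/(p_1 + p_2·(q_2/q_1)).
Numerically q_2/q_1 = 1.21033, so q_1* = 140/(6.36 + 7·1.21033) = 9.4389 and q_2* = 1.21033·9.4389 = 11.4241.
Expenditure on q_1: 6.36·9.4389 = 60.0311; share = 0.4288.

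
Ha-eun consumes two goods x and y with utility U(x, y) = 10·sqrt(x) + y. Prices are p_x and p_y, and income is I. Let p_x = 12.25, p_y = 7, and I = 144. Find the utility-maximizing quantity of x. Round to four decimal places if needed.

x* = 8.1633

Thus x* = (5·p_y/p_x)² — independent of I — with the rest of income spent on y.
Plugging in: x* = (5·7/12.25)² = 8.1633.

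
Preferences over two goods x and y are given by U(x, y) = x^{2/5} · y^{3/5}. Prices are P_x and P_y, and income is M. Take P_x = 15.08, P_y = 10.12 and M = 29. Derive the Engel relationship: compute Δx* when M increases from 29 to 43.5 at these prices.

Δx* = 0.3846

The MRS is (2/3)·y/x. Set MRS = P_x/P_y.
Rearranging, P_y·y = (3/2)·P_x·x. Substituting into the budget gives P_x·x·(1 + (3/2)) = M.
Demand: x*(P_x,P_y,M) = 0.4·M/P_x and y* = 0.6·M/P_y.
At P_x=15.08, P_y=10.12, M=29: x* = 0.4·29/15.08 = 0.7692.
At M' = 43.5: x* = 1.1538. Change: 1.1538 − 0.7692 = 0.3846.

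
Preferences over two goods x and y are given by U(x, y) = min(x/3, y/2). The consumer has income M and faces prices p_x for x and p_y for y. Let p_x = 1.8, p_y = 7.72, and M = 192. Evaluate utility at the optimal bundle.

Leontief preferences: the optimum is at the kink where x/3 = y/2, i.e. y = (2/3)·x.
Budget: p_x·x + p_y·(2/3)·x = M, so (3·p_x + 2·p_y)·x = 3·M.
Demand: x*(p_x,p_y,M) = 3·M/(3·p_x + 2·p_y), y* = 2·M/(3·p_x + 2·p_y).
Here 3·1.8 + 2·7.72 = 20.84, giving x* = 27.6392 and y* = 18.4261.
Utility at the optimum: U(27.6392, 18.4261) = 9.2131.

V = 9.2131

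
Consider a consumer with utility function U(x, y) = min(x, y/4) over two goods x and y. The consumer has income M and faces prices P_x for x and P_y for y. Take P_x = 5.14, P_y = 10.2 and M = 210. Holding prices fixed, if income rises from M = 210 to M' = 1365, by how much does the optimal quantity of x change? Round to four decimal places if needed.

Demand: x*(P_x,P_y,M) = M/(P_x + 4·P_y), y* = 4·M/(P_x + 4·P_y).
Here 5.14 + 4·10.2 = 45.94, giving x* = 4.5712.
At M' = 1365: x* = 29.7127. Change: 29.7127 − 4.5712 = 25.1415.

Δx* = 25.1415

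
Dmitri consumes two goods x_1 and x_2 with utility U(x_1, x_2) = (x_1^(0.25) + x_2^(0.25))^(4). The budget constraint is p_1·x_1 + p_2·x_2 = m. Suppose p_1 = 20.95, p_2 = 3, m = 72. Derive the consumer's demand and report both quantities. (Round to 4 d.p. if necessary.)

x_1* = 1.1804, x_2* = 15.7566

From the CES first-order condition, (x_2/x_1)^(0.75) = p_1/p_2.
Solve for the ratio: x_2/x_1 = [p_1/p_2]^(4/3).
With the ratio pinned down, the budget gives x_1* = m/(p_1 + p_2·(x_2/x_1)) and x_2* = (x_2/x_1)·x_1*.
Numerically x_2/x_1 = 13.348026, so x_1* = 72/(20.95 + 3·13.348026) = 1.1804 and x_2* = 13.348026·1.1804 = 15.7566.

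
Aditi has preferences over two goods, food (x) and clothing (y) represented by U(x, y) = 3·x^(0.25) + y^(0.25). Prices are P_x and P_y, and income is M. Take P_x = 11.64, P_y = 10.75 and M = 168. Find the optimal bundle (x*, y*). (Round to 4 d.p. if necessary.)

From the CES first-order condition, 3·(y/x)^(0.75) = P_x/P_y.
Hence y/x = ((1/3)·P_x/P_y)^(1/(0.75)), i.e. raised to the 4/3 power.
Substitute y = (y/x)·x into the budget: x* = M/(P_x + P_y·(y/x)).
Numerically y/x = 0.256979, so x* = 168/(11.64 + 10.75·0.256979) = 11.6646 and y* = 0.256979·11.6646 = 2.9976.

x* = 11.6646, y* = 2.9976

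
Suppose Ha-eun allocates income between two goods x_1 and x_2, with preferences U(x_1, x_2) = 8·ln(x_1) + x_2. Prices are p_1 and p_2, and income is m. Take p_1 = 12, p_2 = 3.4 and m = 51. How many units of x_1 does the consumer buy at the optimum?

Set MRS = p_1/p_2: (8/x_1)/1 = p_1/p_2.
So x_1*(p_1,p_2) = 8·p_2/p_1, independent of income; and x_2* = (m − 8·p_2)/p_2.
At the given prices: x_1* = 8·3.4/12 = 2.2667.

x_1* = 2.2667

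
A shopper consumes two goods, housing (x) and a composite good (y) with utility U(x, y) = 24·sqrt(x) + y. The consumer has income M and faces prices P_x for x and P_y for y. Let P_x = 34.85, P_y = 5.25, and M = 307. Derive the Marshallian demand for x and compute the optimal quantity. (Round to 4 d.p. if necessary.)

Plugging in: x* = (12·5.25/34.85)² = 3.268.

x* = 3.268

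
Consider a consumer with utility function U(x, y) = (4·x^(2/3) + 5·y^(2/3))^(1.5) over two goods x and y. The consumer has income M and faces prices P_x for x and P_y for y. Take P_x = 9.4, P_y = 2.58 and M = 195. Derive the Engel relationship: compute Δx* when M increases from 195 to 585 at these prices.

MRS = MU_x/MU_y = (4/5)·(y/x)^(1/3). Set equal to P_x/P_y.
Solve for the ratio: y/x = [(5/4)·P_x/P_y]^(3).
Substitute y = (y/x)·x into the budget: x* = M/(P_x + P_y·(y/x)).
Numerically y/x = 94.461423, so x* = 195/(9.4 + 2.58·94.461423) = 0.7704.
At M' = 585: x* = 2.3112. Change: 2.3112 − 0.7704 = 1.5408.

Δx* = 1.5408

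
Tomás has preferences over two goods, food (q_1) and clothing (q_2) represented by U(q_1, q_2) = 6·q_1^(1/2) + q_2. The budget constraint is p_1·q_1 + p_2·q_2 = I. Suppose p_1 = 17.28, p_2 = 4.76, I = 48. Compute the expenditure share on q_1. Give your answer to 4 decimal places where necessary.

share on q_1 = 0.2459

Plugging in: q_1* = (3·4.76/17.28)² = 0.6829, q_2* = 7.6049.
Expenditure on q_1: 17.28·0.6829 = 11.8008; share = 0.2459.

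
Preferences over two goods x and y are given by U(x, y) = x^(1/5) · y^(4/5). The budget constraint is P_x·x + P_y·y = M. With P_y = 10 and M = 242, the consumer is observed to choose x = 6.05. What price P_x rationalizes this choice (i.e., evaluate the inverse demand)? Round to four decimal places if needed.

The MRS is (1/4)·y/x. Set MRS = P_x/P_y.
So 0.2·P_y·y = 0.8·P_x·x; combined with the budget, a share 0.2 of income goes to x.
Demand: x*(P_x,P_y,M) = 0.2·M/P_x and y* = 0.8·M/P_y.
Set x* = 6.05 in the demand function and solve for P_x: P_x = 8.

P_x = 8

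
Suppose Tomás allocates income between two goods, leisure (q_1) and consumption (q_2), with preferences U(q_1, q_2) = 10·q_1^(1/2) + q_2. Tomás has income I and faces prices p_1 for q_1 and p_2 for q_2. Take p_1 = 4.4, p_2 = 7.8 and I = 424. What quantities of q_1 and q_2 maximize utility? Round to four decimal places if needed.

q_1* = 78.564, q_2* = 10.0408

Utility is quasi-linear in q_2; the FOC for q_1 is 5/√q_1 = p_1/p_2.
Solve: √q_1 = 5·p_2/p_1, so q_1*(p_1,p_2) = (5·p_2/p_1)², and q_2* = (I − p_1·q_1*)/p_2.
Plugging in: q_1* = (5·7.8/4.4)² = 78.564, q_2* = 10.0408.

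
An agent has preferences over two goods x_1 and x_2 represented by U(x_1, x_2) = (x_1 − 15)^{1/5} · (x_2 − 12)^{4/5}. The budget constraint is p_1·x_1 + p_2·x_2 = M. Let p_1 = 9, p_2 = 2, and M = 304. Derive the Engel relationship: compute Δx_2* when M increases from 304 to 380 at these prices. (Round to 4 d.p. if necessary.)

Let x_1' = x_1−15, x_2' = x_2−12. MRS = (1/4)·x_2'/x_1' = p_1/p_2.
Substituting into the budget: x_1* = 15 + 0.2·(M − 15·p_1 − 12·p_2)/p_1, and x_2* = 12 + 0.8·(…)/p_2.
Discretionary income = 304 − 15·9 − 12·2 = 145; x_2* = 12 + 0.8·145/2 = 70.
At M' = 380: x_2* = 100.4. Change: 100.4 − 70 = 30.4.

Δx_2* = 30.4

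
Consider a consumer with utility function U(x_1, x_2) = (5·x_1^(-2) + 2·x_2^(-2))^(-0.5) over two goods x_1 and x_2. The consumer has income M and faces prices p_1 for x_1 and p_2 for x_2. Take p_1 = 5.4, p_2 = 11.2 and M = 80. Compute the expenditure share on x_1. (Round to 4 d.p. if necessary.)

MU_x_1 ∝ 5·x_1^(-3), MU_x_2 ∝ 2·x_2^(-3), so MRS = (5/2)·(x_2/x_1)^(3) = p_1/p_2.
Solve for the ratio: x_2/x_1 = [(2/5)·p_1/p_2]^(1/3).
Substitute x_2 = (x_2/x_1)·x_1 into the budget: x_1* = M/(p_1 + p_2·(x_2/x_1)).
Numerically x_2/x_1 = 0.577757, so x_1* = 80/(5.4 + 11.2·0.577757) = 6.7392 and x_2* = 0.577757·6.7392 = 3.8936.
Expenditure on x_1: 5.4·6.7392 = 36.3916; share = 0.4549.

share on x_1 = 0.4549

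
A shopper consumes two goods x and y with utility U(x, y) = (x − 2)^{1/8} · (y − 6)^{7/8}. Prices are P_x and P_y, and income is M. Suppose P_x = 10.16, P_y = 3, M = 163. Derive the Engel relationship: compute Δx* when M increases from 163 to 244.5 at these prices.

MRS = (1/7)·(y−6)/(x−2). Tangency with P_x/P_y gives y−6 = 7·(P_x/P_y)·(x−2).
After buying the subsistence bundle (2, 6), a share 0.125 of the remaining income goes to x: x* = 2 + 0.125·(M − 2P_x − 6P_y)/P_x.
Discretionary income = 163 − 2·10.16 − 6·3 = 124.68; x* = 2 + 0.125·124.68/10.16 = 3.534.
At M' = 244.5: x* = 4.5367. Change: 4.5367 − 3.534 = 1.0027.

Δx* = 1.0027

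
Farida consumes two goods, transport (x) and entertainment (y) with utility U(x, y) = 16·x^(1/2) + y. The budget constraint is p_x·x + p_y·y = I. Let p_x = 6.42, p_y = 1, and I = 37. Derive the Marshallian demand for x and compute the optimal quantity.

MU_x = 8/√x, MU_y = 1. Tangency: 8/√x = p_x/p_y.
Solve: √x = 8·p_y/p_x, so x*(p_x,p_y) = (8·p_y/p_x)², and y* = (I − p_x·x*)/p_y.
Plugging in: x* = (8·1/6.42)² = 1.5528.

x* = 1.5528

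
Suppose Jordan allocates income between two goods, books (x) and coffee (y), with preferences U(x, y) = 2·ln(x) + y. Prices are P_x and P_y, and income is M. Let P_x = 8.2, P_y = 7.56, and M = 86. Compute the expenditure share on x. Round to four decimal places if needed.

share on x = 0.1758

MU_x = 2/x, MU_y = 1. Tangency: 2/x = P_x/P_y.
So x*(P_x,P_y) = 2·P_y/P_x, independent of income; and y* = (M − 2·P_y)/P_y.
At the given prices: x* = 2·7.56/8.2 = 1.8439, and y* = 9.3757.
Expenditure on x: 8.2·1.8439 = 15.12; share = 0.1758.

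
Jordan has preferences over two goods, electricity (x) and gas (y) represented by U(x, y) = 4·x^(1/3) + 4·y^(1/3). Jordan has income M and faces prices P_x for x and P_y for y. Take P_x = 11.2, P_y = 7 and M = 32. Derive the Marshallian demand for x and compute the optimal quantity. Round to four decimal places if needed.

x* = 1.2615

MRS = MU_x/MU_y = (y/x)^(2/3). Set equal to P_x/P_y.
Solve for the ratio: y/x = [P_x/P_y]^(1.5).
Substitute y = (y/x)·x into the budget: x* = M/(P_x + P_y·(y/x)).
Numerically y/x = 2.023858, so x* = 32/(11.2 + 7·2.023858) = 1.2615.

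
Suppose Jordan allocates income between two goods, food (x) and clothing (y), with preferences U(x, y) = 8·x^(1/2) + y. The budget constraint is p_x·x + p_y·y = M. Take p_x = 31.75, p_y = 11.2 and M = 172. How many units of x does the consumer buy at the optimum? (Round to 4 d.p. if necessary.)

Set MRS = p_x/p_y: 4·x^(−1/2) = p_x/p_y.
Thus x* = (4·p_y/p_x)² — independent of M — with the rest of income spent on y.
Plugging in: x* = (4·11.2/31.75)² = 1.991.

x* = 1.991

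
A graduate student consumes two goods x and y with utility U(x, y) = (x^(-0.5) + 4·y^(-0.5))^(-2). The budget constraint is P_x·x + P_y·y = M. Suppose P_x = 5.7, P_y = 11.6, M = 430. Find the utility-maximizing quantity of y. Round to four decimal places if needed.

y* = 28.2288

With the ratio pinned down, the budget gives x* = M/(P_x + P_y·(y/x)) and y* = (y/x)·x*.
Numerically y/x = 1.569102, so x* = 430/(5.7 + 11.6·1.569102) = 17.9904 and y* = 1.569102·17.9904 = 28.2288.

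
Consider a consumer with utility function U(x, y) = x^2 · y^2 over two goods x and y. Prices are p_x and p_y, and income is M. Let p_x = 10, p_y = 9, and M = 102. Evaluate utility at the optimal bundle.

V = 835.21

Tangency: MRS = y/x = p_x/p_y.
Rearranging, p_y·y = p_x·x. Substituting into the budget gives p_x·x·(1 + 1) = M.
Demand: x*(p_x,p_y,M) = 0.5·M/p_x and y* = 0.5·M/p_y.
At p_x=10, p_y=9, M=102: x* = 0.5·102/10 = 5.1, y* = 5.6667.
Utility at the optimum: U(5.1, 5.6667) = 835.21.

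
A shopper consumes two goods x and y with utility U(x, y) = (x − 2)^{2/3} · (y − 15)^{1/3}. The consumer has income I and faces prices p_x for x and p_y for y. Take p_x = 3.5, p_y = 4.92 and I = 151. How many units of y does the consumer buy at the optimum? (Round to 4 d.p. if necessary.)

This is Cobb-Douglas in (x−2, y−15): tangency gives 2/3·p_y·(y−15) = 1/3·p_x·(x−2).
After buying the subsistence bundle (2, 15), a share 2/3 of the remaining income goes to x: x* = 2 + 2/3·(I − 2p_x − 15p_y)/p_x.
Discretionary income = 151 − 2·3.5 − 15·4.92 = 70.2; y* = 15 + 1/3·70.2/4.92 = 19.7561.

y* = 19.7561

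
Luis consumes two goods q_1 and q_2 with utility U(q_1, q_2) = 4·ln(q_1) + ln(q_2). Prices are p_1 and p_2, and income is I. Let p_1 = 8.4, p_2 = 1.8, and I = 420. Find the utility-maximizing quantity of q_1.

q_1* = 40

The MRS is 4·q_2/q_1. Set MRS = p_1/p_2.
Rearranging, p_2·q_2 = (1/4)·p_1·q_1. Substituting into the budget gives p_1·q_1·(1 + (1/4)) = I.
Demand: q_1*(p_1,p_2,I) = 0.8·I/p_1 and q_2* = 0.2·I/p_2.
At p_1=8.4, p_2=1.8, I=420: q_1* = 0.8·420/8.4 = 40.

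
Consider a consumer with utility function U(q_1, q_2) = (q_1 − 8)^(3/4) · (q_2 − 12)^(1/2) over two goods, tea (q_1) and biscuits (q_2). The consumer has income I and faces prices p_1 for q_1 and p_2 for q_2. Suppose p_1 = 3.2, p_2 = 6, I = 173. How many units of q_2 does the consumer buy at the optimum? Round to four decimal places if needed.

q_2* = 17.0267

Discretionary income = 173 − 8·3.2 − 12·6 = 75.4; q_2* = 12 + 0.4·75.4/6 = 17.0267.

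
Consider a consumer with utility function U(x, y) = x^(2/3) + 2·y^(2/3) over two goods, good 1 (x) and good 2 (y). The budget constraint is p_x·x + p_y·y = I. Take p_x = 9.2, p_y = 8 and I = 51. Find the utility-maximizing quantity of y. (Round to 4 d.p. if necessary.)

Numerically y/x = 12.167, so x* = 51/(9.2 + 8·12.167) = 0.4787 and y* = 12.167·0.4787 = 5.8245.

y* = 5.8245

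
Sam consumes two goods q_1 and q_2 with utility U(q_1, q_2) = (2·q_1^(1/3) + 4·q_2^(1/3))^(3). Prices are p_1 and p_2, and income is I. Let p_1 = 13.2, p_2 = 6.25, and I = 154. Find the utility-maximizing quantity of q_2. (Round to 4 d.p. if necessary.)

q_2* = 19.8185

From the CES first-order condition, (1/2)·(q_2/q_1)^(2/3) = p_1/p_2.
Solve for the ratio: q_2/q_1 = [2·p_1/p_2]^(1.5).
With the ratio pinned down, the budget gives q_1* = I/(p_1 + p_2·(q_2/q_1)) and q_2* = (q_2/q_1)·q_1*.
Numerically q_2/q_1 = 8.681322, so q_1* = 154/(13.2 + 6.25·8.681322) = 2.2829 and q_2* = 8.681322·2.2829 = 19.8185.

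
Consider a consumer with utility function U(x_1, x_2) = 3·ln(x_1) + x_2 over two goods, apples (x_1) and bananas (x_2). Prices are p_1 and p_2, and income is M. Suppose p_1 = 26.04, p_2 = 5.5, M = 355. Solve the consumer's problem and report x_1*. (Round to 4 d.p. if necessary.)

x_1* = 0.6336

MU_x_1 = 3/x_1, MU_x_2 = 1. Tangency: 3/x_1 = p_1/p_2.
So x_1*(p_1,p_2) = 3·p_2/p_1, independent of income; and x_2* = (M − 3·p_2)/p_2.
At the given prices: x_1* = 3·5.5/26.04 = 0.6336.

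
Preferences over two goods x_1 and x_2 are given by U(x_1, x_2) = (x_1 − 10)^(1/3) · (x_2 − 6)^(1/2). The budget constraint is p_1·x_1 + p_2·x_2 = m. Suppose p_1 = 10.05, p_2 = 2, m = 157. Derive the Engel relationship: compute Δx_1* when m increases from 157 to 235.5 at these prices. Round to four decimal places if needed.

After buying the subsistence bundle (10, 6), a share 0.4 of the remaining income goes to x_1: x_1* = 10 + 0.4·(m − 10p_1 − 6p_2)/p_1.
Discretionary income = 157 − 10·10.05 − 6·2 = 44.5; x_1* = 10 + 0.4·44.5/10.05 = 11.7711.
At m' = 235.5: x_1* = 14.8955. Change: 14.8955 − 11.7711 = 3.1244.

Δx_1* = 3.1244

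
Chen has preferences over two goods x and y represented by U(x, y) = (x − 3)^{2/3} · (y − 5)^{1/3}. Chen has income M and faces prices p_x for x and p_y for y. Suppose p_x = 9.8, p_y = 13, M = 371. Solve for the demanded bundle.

After buying the subsistence bundle (3, 5), a share 2/3 of the remaining income goes to x: x* = 3 + 2/3·(M − 3p_x − 5p_y)/p_x.
Discretionary income = 371 − 3·9.8 − 5·13 = 276.6; x* = 3 + 2/3·276.6/9.8 = 21.8163; y* = 5 + 1/3·276.6/13 = 12.0923.

x* = 21.8163, y* = 12.0923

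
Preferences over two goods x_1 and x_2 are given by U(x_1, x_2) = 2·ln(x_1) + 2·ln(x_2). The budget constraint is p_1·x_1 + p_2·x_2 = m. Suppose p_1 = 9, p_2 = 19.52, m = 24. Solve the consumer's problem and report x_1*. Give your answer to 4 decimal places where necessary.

x_1* = 1.3333

Tangency: MRS = x_2/x_1 = p_1/p_2.
Rearranging, p_2·x_2 = p_1·x_1. Substituting into the budget gives p_1·x_1·(1 + 1) = m.
Demand: x_1*(p_1,p_2,m) = 0.5·m/p_1 and x_2* = 0.5·m/p_2.
At p_1=9, p_2=19.52, m=24: x_1* = 0.5·24/9 = 1.3333.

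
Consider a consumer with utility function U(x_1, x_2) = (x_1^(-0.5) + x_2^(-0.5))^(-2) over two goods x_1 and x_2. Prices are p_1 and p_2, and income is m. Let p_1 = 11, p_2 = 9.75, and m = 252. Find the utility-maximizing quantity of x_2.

x_2* = 12.6633

Substitute x_2 = (x_2/x_1)·x_1 into the budget: x_1* = m/(p_1 + p_2·(x_2/x_1)).
Numerically x_2/x_1 = 1.083741, so x_1* = 252/(11 + 9.75·1.083741) = 11.6848 and x_2* = 1.083741·11.6848 = 12.6633.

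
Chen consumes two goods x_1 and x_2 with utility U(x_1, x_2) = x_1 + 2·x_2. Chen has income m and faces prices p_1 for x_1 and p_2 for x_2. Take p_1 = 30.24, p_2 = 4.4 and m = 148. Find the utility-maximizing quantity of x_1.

x_1* = 0

Perfect substitutes: compare marginal utility per dollar. 1/p_1 vs 2/p_2 → 0.0331 vs 0.4545.
x_2 gives more utility per dollar, so spend all income on x_2: x_2* = m/p_2, x_1* = 0.
Numerically: x_1* = 0, x_2* = 33.6364.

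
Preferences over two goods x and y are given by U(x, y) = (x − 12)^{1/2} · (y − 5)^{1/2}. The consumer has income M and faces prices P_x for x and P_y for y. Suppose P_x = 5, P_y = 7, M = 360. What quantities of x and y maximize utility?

Discretionary income = 360 − 12·5 − 5·7 = 265; x* = 12 + 0.5·265/5 = 38.5; y* = 5 + 0.5·265/7 = 23.9286.

x* = 38.5, y* = 23.9286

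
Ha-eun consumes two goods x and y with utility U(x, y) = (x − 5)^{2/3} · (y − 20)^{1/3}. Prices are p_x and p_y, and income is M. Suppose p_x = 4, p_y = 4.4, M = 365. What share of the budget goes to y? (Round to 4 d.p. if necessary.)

MRS = 2·(y−20)/(x−5). Tangency with p_x/p_y gives y−20 = (1/2)·(p_x/p_y)·(x−5).
Substituting into the budget: x* = 5 + 2/3·(M − 5·p_x − 20·p_y)/p_x, and y* = 20 + 1/3·(…)/p_y.
Discretionary income = 365 − 5·4 − 20·4.4 = 257; x* = 5 + 2/3·257/4 = 47.8333; y* = 20 + 1/3·257/4.4 = 39.4697.
Expenditure on y: 4.4·39.4697 = 173.6667; share = 0.4758.

share on y = 0.4758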